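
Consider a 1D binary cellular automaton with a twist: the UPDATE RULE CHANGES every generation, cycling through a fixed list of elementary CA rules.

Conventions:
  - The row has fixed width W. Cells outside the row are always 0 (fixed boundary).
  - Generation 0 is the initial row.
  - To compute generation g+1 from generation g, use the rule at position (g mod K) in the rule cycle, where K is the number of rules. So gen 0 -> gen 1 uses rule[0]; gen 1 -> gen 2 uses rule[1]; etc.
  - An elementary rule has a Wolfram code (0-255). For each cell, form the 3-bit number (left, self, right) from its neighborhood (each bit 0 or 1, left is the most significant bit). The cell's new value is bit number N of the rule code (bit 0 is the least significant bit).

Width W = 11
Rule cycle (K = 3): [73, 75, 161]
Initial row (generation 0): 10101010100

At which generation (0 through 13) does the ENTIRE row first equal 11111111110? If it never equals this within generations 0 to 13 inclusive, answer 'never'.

Answer: 2

Derivation:
Gen 0: 10101010100
Gen 1 (rule 73): 00000000001
Gen 2 (rule 75): 11111111110
Gen 3 (rule 161): 01111111100
Gen 4 (rule 73): 01000000101
Gen 5 (rule 75): 10011111000
Gen 6 (rule 161): 00001110011
Gen 7 (rule 73): 11101010011
Gen 8 (rule 75): 10100000111
Gen 9 (rule 161): 01001110010
Gen 10 (rule 73): 00001010000
Gen 11 (rule 75): 11110000111
Gen 12 (rule 161): 01100110010
Gen 13 (rule 73): 01100110000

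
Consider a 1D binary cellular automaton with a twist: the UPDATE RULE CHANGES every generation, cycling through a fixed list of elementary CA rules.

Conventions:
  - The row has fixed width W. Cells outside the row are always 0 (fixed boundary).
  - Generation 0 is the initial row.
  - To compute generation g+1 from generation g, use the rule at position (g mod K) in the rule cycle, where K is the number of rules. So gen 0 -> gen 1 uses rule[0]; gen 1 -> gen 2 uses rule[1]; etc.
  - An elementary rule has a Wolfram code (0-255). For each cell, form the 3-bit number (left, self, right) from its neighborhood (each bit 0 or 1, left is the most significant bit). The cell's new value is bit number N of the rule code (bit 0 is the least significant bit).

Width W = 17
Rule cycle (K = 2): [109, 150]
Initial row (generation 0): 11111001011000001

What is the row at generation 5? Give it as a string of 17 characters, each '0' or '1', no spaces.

Answer: 01111111100111001

Derivation:
Gen 0: 11111001011000001
Gen 1 (rule 109): 10001001111011101
Gen 2 (rule 150): 11011110110001001
Gen 3 (rule 109): 11110011110101001
Gen 4 (rule 150): 01101101100101111
Gen 5 (rule 109): 01111111100111001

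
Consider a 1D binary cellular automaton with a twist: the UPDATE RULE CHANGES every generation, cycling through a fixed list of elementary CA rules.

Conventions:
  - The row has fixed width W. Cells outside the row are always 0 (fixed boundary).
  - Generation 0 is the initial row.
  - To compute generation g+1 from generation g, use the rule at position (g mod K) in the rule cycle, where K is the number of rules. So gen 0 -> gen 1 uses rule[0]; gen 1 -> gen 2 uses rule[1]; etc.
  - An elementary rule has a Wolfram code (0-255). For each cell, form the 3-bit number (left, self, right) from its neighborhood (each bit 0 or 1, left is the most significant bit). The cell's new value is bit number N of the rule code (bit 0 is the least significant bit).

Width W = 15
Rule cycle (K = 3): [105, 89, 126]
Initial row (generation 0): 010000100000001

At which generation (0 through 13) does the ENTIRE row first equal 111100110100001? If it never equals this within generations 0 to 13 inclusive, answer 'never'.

Answer: never

Derivation:
Gen 0: 010000100000001
Gen 1 (rule 105): 000110001111100
Gen 2 (rule 89): 110111101000111
Gen 3 (rule 126): 111100111101101
Gen 4 (rule 105): 100100100111110
Gen 5 (rule 89): 010010010100011
Gen 6 (rule 126): 111111111110111
Gen 7 (rule 105): 100000000011101
Gen 8 (rule 89): 011111111010100
Gen 9 (rule 126): 110000001111110
Gen 10 (rule 105): 110111101000010
Gen 11 (rule 89): 110100100111001
Gen 12 (rule 126): 111111111101111
Gen 13 (rule 105): 100000000111001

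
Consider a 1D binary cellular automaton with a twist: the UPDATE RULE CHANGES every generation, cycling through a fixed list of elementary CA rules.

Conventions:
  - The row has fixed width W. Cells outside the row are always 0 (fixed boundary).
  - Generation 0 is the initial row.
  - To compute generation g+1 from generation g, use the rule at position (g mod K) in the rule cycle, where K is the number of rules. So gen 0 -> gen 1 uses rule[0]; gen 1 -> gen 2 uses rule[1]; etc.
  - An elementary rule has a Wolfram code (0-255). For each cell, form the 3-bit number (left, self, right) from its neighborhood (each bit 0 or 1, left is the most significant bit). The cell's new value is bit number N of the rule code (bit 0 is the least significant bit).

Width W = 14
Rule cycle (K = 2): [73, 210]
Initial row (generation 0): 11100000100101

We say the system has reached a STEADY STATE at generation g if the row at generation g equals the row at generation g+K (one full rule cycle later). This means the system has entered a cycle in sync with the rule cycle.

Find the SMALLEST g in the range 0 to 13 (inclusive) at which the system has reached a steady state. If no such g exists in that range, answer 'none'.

Answer: none

Derivation:
Gen 0: 11100000100101
Gen 1 (rule 73): 10101110000000
Gen 2 (rule 210): 00000111000000
Gen 3 (rule 73): 11110101011111
Gen 4 (rule 210): 01110000001111
Gen 5 (rule 73): 01010111101001
Gen 6 (rule 210): 10000011100110
Gen 7 (rule 73): 00111010100110
Gen 8 (rule 210): 01011000011011
Gen 9 (rule 73): 00011011011011
Gen 10 (rule 210): 00101001001001
Gen 11 (rule 73): 10000000000000
Gen 12 (rule 210): 01000000000000
Gen 13 (rule 73): 00011111111111
Gen 14 (rule 210): 00101111111111
Gen 15 (rule 73): 10001000000001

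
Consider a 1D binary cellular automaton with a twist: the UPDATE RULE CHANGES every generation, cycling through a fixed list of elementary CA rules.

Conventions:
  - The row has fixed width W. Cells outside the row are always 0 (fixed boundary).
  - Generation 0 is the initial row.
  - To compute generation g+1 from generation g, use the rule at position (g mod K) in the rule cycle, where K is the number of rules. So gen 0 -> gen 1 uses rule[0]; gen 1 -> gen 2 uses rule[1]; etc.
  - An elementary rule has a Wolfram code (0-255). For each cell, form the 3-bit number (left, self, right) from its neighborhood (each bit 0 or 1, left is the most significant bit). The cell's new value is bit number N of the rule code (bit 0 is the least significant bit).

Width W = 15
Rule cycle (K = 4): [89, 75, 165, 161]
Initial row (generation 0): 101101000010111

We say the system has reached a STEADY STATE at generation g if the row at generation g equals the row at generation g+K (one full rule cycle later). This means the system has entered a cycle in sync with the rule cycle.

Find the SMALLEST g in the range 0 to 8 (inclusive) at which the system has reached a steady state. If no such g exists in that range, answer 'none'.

Gen 0: 101101000010111
Gen 1 (rule 89): 001100111000101
Gen 2 (rule 75): 111101101011000
Gen 3 (rule 165): 011010011100011
Gen 4 (rule 161): 000100001001000
Gen 5 (rule 89): 110011100100111
Gen 6 (rule 75): 110110101001101
Gen 7 (rule 165): 001001111000011
Gen 8 (rule 161): 100000110011000
Gen 9 (rule 89): 011110111011111
Gen 10 (rule 75): 110010101010001
Gen 11 (rule 165): 000011111110101
Gen 12 (rule 161): 111001111101010

Answer: none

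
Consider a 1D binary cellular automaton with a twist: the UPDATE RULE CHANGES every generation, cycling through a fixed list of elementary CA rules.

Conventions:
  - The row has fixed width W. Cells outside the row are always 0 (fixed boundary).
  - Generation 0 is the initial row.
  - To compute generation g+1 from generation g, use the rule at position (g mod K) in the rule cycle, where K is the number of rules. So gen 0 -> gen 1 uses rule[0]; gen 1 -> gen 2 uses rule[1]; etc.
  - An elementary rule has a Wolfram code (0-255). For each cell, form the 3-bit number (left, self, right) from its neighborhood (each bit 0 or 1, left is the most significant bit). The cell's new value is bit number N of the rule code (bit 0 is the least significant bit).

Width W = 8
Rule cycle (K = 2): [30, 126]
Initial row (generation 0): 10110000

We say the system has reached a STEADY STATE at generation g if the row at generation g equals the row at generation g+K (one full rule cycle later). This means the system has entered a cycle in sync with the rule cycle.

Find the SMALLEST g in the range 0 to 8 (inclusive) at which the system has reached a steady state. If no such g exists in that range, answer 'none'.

Answer: none

Derivation:
Gen 0: 10110000
Gen 1 (rule 30): 10101000
Gen 2 (rule 126): 11111100
Gen 3 (rule 30): 10000010
Gen 4 (rule 126): 11000111
Gen 5 (rule 30): 10101100
Gen 6 (rule 126): 11111110
Gen 7 (rule 30): 10000001
Gen 8 (rule 126): 11000011
Gen 9 (rule 30): 10100110
Gen 10 (rule 126): 11111111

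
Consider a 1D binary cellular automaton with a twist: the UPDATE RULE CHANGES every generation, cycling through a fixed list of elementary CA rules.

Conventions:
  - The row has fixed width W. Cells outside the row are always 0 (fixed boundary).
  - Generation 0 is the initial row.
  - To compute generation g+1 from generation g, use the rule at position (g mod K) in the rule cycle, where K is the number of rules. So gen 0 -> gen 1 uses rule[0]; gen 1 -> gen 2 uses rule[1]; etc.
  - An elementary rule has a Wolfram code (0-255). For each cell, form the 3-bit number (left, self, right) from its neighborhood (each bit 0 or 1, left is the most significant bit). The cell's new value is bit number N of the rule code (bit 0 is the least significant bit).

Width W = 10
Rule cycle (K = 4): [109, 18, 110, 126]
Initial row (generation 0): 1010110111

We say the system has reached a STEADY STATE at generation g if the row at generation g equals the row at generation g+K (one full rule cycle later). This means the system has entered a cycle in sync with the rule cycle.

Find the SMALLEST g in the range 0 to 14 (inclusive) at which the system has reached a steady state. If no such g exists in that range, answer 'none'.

Gen 0: 1010110111
Gen 1 (rule 109): 1111111101
Gen 2 (rule 18): 0000000000
Gen 3 (rule 110): 0000000000
Gen 4 (rule 126): 0000000000
Gen 5 (rule 109): 1111111111
Gen 6 (rule 18): 0000000000
Gen 7 (rule 110): 0000000000
Gen 8 (rule 126): 0000000000
Gen 9 (rule 109): 1111111111
Gen 10 (rule 18): 0000000000
Gen 11 (rule 110): 0000000000
Gen 12 (rule 126): 0000000000
Gen 13 (rule 109): 1111111111
Gen 14 (rule 18): 0000000000
Gen 15 (rule 110): 0000000000
Gen 16 (rule 126): 0000000000
Gen 17 (rule 109): 1111111111
Gen 18 (rule 18): 0000000000

Answer: 2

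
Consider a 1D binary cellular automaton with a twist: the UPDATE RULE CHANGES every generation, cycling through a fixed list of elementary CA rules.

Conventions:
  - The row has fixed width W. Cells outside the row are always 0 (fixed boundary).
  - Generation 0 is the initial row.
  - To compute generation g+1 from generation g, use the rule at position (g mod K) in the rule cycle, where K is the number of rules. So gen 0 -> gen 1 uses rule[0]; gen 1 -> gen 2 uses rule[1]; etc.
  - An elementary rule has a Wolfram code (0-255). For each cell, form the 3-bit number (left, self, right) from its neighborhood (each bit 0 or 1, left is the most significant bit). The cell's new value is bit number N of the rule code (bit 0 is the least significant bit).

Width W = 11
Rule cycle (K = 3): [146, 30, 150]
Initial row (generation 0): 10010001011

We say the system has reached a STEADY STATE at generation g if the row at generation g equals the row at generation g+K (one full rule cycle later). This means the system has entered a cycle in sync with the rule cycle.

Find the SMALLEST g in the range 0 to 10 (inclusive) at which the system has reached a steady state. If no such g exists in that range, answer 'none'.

Gen 0: 10010001011
Gen 1 (rule 146): 01101010000
Gen 2 (rule 30): 11001011000
Gen 3 (rule 150): 00111000100
Gen 4 (rule 146): 01010101010
Gen 5 (rule 30): 11010101011
Gen 6 (rule 150): 00010101000
Gen 7 (rule 146): 00100000100
Gen 8 (rule 30): 01110001110
Gen 9 (rule 150): 10101010101
Gen 10 (rule 146): 00000000000
Gen 11 (rule 30): 00000000000
Gen 12 (rule 150): 00000000000
Gen 13 (rule 146): 00000000000

Answer: 10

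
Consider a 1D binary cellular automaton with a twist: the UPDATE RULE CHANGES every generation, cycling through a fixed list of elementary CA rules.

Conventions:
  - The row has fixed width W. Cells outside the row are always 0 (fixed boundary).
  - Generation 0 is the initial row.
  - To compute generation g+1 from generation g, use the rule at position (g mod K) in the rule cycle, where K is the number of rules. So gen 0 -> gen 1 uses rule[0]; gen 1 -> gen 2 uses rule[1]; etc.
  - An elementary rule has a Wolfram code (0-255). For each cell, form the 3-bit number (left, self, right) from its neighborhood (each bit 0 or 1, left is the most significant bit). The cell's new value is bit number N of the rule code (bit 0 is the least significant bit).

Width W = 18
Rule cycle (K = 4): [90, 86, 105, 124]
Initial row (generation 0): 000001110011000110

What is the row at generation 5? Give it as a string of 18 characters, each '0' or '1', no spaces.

Answer: 101011001111111011

Derivation:
Gen 0: 000001110011000110
Gen 1 (rule 90): 000011011111101111
Gen 2 (rule 86): 000101000000100001
Gen 3 (rule 105): 110010011110001100
Gen 4 (rule 124): 111011010011001110
Gen 5 (rule 90): 101011001111111011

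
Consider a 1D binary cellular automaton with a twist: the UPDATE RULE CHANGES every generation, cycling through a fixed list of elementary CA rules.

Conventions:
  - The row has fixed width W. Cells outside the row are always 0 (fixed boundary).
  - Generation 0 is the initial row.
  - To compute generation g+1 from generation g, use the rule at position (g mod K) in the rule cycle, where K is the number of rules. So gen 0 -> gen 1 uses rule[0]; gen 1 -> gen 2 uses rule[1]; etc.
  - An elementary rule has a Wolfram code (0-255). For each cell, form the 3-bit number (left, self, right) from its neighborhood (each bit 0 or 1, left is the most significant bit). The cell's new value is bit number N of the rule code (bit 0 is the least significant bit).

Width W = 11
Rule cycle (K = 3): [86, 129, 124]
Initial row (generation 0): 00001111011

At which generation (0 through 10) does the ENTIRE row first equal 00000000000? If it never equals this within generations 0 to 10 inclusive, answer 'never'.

Answer: 8

Derivation:
Gen 0: 00001111011
Gen 1 (rule 86): 00010001001
Gen 2 (rule 129): 11000100000
Gen 3 (rule 124): 11100110000
Gen 4 (rule 86): 00111011000
Gen 5 (rule 129): 10010000011
Gen 6 (rule 124): 11011000011
Gen 7 (rule 86): 01001100101
Gen 8 (rule 129): 00000000000
Gen 9 (rule 124): 00000000000
Gen 10 (rule 86): 00000000000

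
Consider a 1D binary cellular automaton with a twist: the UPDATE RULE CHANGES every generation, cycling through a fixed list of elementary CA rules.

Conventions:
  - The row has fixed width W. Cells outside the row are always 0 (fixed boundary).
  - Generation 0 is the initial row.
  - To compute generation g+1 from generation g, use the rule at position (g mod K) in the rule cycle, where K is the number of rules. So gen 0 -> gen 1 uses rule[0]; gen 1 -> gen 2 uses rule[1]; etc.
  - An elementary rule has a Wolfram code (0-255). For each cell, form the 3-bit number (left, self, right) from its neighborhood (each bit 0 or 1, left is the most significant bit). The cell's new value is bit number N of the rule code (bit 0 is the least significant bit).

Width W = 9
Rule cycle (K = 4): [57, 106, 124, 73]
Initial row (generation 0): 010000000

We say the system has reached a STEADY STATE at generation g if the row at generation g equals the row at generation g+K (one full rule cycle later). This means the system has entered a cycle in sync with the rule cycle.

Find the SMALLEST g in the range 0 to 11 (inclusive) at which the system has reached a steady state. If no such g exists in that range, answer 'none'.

Answer: 3

Derivation:
Gen 0: 010000000
Gen 1 (rule 57): 001111111
Gen 2 (rule 106): 011000001
Gen 3 (rule 124): 011100001
Gen 4 (rule 73): 010101100
Gen 5 (rule 57): 001011011
Gen 6 (rule 106): 010111111
Gen 7 (rule 124): 011100001
Gen 8 (rule 73): 010101100
Gen 9 (rule 57): 001011011
Gen 10 (rule 106): 010111111
Gen 11 (rule 124): 011100001
Gen 12 (rule 73): 010101100
Gen 13 (rule 57): 001011011
Gen 14 (rule 106): 010111111
Gen 15 (rule 124): 011100001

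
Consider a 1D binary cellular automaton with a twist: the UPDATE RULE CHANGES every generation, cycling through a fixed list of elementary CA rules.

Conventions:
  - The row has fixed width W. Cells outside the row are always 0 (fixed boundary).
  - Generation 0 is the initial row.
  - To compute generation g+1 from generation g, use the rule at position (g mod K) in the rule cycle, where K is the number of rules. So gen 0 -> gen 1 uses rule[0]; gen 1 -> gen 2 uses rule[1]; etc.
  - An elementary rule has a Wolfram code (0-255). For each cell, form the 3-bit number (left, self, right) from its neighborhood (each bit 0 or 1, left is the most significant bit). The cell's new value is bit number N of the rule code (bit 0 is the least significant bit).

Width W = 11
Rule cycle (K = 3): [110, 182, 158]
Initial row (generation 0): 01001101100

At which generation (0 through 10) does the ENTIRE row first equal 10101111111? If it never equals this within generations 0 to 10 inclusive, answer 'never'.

Gen 0: 01001101100
Gen 1 (rule 110): 11011111100
Gen 2 (rule 182): 00101111010
Gen 3 (rule 158): 01101110011
Gen 4 (rule 110): 11111010111
Gen 5 (rule 182): 01110111010
Gen 6 (rule 158): 11100110011
Gen 7 (rule 110): 10101110111
Gen 8 (rule 182): 11110101010
Gen 9 (rule 158): 11100101011
Gen 10 (rule 110): 10101111111

Answer: 10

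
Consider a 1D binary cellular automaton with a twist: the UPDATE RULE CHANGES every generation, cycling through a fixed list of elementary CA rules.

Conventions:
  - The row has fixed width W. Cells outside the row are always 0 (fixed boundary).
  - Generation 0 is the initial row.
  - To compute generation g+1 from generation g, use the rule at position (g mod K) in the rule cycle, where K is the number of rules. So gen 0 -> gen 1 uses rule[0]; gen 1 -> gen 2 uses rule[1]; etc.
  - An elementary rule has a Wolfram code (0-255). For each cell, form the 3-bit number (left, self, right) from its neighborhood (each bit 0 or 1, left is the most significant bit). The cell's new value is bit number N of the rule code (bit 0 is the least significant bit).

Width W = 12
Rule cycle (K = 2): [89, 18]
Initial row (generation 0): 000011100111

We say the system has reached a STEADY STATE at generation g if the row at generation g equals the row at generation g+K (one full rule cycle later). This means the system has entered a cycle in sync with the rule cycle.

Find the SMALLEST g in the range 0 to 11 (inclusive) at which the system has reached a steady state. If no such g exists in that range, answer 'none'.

Gen 0: 000011100111
Gen 1 (rule 89): 111010110101
Gen 2 (rule 18): 000000000000
Gen 3 (rule 89): 111111111111
Gen 4 (rule 18): 000000000000
Gen 5 (rule 89): 111111111111
Gen 6 (rule 18): 000000000000
Gen 7 (rule 89): 111111111111
Gen 8 (rule 18): 000000000000
Gen 9 (rule 89): 111111111111
Gen 10 (rule 18): 000000000000
Gen 11 (rule 89): 111111111111
Gen 12 (rule 18): 000000000000
Gen 13 (rule 89): 111111111111

Answer: 2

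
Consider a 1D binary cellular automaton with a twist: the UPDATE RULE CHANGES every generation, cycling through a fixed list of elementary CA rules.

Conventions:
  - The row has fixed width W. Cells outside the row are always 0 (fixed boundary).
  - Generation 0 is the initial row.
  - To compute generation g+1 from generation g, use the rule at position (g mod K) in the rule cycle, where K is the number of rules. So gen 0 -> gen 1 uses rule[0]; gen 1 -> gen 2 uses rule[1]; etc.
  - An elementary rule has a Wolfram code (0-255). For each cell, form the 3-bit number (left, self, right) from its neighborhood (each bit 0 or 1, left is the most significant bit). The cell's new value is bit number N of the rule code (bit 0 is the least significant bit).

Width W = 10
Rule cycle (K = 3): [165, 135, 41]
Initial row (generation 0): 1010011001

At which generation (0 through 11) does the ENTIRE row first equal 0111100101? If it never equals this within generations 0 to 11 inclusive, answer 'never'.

Gen 0: 1010011001
Gen 1 (rule 165): 1110000001
Gen 2 (rule 135): 0100111111
Gen 3 (rule 41): 0000100000
Gen 4 (rule 165): 1110101111
Gen 5 (rule 135): 0100100110
Gen 6 (rule 41): 0000000100
Gen 7 (rule 165): 1111110101
Gen 8 (rule 135): 0111100101
Gen 9 (rule 41): 0100000010
Gen 10 (rule 165): 0101111010
Gen 11 (rule 135): 1100110010

Answer: 8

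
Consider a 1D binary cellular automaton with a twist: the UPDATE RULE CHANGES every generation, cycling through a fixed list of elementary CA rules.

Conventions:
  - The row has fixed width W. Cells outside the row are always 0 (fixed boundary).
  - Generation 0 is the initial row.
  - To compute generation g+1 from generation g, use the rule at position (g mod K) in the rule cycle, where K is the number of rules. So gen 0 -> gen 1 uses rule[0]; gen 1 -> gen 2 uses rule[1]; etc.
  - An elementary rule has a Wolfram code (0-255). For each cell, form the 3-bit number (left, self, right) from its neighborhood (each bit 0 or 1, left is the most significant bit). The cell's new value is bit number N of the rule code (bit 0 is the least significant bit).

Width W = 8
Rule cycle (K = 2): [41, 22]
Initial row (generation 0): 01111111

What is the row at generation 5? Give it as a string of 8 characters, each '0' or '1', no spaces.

Gen 0: 01111111
Gen 1 (rule 41): 01000000
Gen 2 (rule 22): 11100000
Gen 3 (rule 41): 10001111
Gen 4 (rule 22): 11010000
Gen 5 (rule 41): 10100111

Answer: 10100111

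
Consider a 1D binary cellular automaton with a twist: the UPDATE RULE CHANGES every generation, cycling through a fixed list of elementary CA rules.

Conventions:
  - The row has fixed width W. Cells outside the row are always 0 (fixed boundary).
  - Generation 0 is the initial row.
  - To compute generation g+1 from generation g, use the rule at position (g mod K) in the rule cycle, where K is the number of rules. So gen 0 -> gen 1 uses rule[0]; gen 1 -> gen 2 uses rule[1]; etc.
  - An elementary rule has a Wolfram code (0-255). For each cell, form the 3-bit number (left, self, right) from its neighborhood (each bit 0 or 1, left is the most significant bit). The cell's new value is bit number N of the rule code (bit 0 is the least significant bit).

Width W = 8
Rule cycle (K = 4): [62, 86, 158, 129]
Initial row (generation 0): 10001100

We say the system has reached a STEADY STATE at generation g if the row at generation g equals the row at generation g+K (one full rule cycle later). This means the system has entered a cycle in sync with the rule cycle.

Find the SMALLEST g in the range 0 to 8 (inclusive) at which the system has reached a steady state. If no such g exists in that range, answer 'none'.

Gen 0: 10001100
Gen 1 (rule 62): 11011010
Gen 2 (rule 86): 01001011
Gen 3 (rule 158): 11111010
Gen 4 (rule 129): 01110000
Gen 5 (rule 62): 11001000
Gen 6 (rule 86): 01111100
Gen 7 (rule 158): 11111010
Gen 8 (rule 129): 01110000
Gen 9 (rule 62): 11001000
Gen 10 (rule 86): 01111100
Gen 11 (rule 158): 11111010
Gen 12 (rule 129): 01110000

Answer: 3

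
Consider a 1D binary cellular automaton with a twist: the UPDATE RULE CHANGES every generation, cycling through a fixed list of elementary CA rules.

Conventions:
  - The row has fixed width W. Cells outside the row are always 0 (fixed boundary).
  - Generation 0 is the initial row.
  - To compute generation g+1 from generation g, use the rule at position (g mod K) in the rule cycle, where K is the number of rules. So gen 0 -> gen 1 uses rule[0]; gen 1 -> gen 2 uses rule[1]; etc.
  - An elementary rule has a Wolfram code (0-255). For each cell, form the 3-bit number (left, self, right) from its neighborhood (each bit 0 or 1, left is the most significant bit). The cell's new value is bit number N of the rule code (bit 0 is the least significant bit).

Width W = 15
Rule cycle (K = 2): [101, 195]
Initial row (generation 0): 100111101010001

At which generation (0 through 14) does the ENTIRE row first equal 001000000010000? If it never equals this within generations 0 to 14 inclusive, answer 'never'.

Answer: never

Derivation:
Gen 0: 100111101010001
Gen 1 (rule 101): 100000111110101
Gen 2 (rule 195): 001111011110000
Gen 3 (rule 101): 100001100010111
Gen 4 (rule 195): 001110101100011
Gen 5 (rule 101): 100011110101001
Gen 6 (rule 195): 001101110000010
Gen 7 (rule 101): 100110010111010
Gen 8 (rule 195): 001010100011000
Gen 9 (rule 101): 101111101001011
Gen 10 (rule 195): 000111100010001
Gen 11 (rule 101): 110000101010101
Gen 12 (rule 195): 010111000000000
Gen 13 (rule 101): 011001011111111
Gen 14 (rule 195): 101010001111111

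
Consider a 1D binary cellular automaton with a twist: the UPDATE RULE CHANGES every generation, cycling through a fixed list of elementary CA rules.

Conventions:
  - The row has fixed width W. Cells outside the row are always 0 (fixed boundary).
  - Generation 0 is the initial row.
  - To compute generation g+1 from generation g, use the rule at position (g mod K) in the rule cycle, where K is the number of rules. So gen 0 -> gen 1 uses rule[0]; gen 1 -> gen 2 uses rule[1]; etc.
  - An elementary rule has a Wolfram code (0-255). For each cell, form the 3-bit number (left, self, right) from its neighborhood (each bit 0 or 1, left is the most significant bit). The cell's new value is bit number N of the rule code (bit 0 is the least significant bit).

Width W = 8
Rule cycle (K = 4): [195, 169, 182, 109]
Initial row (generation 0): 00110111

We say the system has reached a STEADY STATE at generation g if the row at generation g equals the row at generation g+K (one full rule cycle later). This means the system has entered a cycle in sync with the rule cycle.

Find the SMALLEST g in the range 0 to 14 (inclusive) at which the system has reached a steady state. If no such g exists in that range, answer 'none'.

Gen 0: 00110111
Gen 1 (rule 195): 11010011
Gen 2 (rule 169): 10100010
Gen 3 (rule 182): 11110111
Gen 4 (rule 109): 10011101
Gen 5 (rule 195): 00101100
Gen 6 (rule 169): 10011001
Gen 7 (rule 182): 11100111
Gen 8 (rule 109): 10100101
Gen 9 (rule 195): 00001000
Gen 10 (rule 169): 11100011
Gen 11 (rule 182): 01010100
Gen 12 (rule 109): 01111101
Gen 13 (rule 195): 10111100
Gen 14 (rule 169): 01111001
Gen 15 (rule 182): 10110111
Gen 16 (rule 109): 11111101
Gen 17 (rule 195): 01111100
Gen 18 (rule 169): 01111001

Answer: 14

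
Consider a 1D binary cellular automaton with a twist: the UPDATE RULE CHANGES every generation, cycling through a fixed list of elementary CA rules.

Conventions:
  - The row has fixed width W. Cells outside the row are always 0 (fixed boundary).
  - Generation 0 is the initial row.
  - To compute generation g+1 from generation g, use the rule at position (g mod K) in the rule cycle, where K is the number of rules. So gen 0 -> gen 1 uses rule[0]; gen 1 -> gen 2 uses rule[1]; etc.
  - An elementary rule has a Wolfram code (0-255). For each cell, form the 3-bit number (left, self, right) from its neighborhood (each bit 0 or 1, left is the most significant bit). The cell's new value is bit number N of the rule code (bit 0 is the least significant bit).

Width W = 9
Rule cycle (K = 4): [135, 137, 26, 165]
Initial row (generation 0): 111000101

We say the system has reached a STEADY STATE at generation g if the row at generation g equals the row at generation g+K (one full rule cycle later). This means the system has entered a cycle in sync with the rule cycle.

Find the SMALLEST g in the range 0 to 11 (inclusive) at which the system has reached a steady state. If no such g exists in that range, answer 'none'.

Gen 0: 111000101
Gen 1 (rule 135): 010011101
Gen 2 (rule 137): 000011000
Gen 3 (rule 26): 000110100
Gen 4 (rule 165): 110001101
Gen 5 (rule 135): 000110001
Gen 6 (rule 137): 110100100
Gen 7 (rule 26): 100011010
Gen 8 (rule 165): 101000110
Gen 9 (rule 135): 101011000
Gen 10 (rule 137): 000010011
Gen 11 (rule 26): 000101110
Gen 12 (rule 165): 110110100
Gen 13 (rule 135): 000000101
Gen 14 (rule 137): 111110000
Gen 15 (rule 26): 100001000

Answer: none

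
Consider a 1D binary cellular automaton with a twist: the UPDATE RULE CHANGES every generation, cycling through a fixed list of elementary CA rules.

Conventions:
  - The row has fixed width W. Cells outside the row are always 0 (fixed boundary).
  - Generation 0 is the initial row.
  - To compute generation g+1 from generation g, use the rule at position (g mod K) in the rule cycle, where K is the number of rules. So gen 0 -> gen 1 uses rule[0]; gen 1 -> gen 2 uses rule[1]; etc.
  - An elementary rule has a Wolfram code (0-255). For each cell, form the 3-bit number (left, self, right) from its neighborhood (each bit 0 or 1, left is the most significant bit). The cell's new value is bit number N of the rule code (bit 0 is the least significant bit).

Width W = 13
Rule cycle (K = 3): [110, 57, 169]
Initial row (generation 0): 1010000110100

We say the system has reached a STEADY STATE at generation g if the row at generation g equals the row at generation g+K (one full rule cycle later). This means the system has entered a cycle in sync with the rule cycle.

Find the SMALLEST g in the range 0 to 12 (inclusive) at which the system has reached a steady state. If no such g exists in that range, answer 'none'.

Answer: none

Derivation:
Gen 0: 1010000110100
Gen 1 (rule 110): 1110001111100
Gen 2 (rule 57): 1001101000011
Gen 3 (rule 169): 0001010011010
Gen 4 (rule 110): 0011110111110
Gen 5 (rule 57): 1010001100001
Gen 6 (rule 169): 0100101001100
Gen 7 (rule 110): 1101111011100
Gen 8 (rule 57): 1011000110011
Gen 9 (rule 169): 0110010100010
Gen 10 (rule 110): 1110111100110
Gen 11 (rule 57): 1001100010101
Gen 12 (rule 169): 0001001001010
Gen 13 (rule 110): 0011011011110
Gen 14 (rule 57): 1010110110001
Gen 15 (rule 169): 0101101100100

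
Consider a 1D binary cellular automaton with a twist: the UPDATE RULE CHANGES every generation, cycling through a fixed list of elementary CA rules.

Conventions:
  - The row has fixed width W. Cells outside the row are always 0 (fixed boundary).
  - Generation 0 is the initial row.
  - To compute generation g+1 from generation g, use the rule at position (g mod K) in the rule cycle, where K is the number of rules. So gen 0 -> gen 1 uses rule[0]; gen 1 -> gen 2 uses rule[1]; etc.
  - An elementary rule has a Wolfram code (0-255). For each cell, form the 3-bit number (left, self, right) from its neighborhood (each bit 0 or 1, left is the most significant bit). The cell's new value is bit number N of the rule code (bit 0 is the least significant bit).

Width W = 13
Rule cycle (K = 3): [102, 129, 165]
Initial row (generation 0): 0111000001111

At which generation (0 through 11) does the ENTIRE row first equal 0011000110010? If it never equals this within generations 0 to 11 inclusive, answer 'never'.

Answer: 11

Derivation:
Gen 0: 0111000001111
Gen 1 (rule 102): 1001000010001
Gen 2 (rule 129): 0000011000100
Gen 3 (rule 165): 1111000010101
Gen 4 (rule 102): 0001000111111
Gen 5 (rule 129): 1100010011110
Gen 6 (rule 165): 0001010001100
Gen 7 (rule 102): 0011110010100
Gen 8 (rule 129): 1001100000001
Gen 9 (rule 165): 1000001111101
Gen 10 (rule 102): 1000010000111
Gen 11 (rule 129): 0011000110010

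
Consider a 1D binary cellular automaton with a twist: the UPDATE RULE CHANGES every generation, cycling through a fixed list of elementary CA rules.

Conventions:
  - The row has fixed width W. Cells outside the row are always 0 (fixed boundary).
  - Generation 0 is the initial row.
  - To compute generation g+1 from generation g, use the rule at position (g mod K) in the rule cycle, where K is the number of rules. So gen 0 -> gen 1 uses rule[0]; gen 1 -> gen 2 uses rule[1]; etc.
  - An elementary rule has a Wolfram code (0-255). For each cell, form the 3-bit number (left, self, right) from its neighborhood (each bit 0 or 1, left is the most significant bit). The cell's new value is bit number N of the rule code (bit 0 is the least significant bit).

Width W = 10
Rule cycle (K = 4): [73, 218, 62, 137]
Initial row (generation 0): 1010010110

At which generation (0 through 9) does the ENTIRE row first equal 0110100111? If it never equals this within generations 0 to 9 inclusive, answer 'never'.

Gen 0: 1010010110
Gen 1 (rule 73): 0000000110
Gen 2 (rule 218): 0000001111
Gen 3 (rule 62): 0000011000
Gen 4 (rule 137): 1111010011
Gen 5 (rule 73): 1001000011
Gen 6 (rule 218): 0110100111
Gen 7 (rule 62): 1101111100
Gen 8 (rule 137): 1001111001
Gen 9 (rule 73): 0001001000

Answer: 6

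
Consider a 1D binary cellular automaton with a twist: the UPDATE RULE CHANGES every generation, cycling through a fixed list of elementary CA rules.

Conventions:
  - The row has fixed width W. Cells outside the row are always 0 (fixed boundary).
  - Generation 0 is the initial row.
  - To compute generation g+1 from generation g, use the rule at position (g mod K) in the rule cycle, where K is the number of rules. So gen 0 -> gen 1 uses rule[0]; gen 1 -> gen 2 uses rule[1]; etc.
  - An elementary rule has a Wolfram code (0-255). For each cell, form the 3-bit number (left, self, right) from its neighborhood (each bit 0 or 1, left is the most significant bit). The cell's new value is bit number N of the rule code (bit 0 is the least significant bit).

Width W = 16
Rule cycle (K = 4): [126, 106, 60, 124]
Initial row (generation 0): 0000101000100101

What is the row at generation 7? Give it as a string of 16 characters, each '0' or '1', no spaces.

Gen 0: 0000101000100101
Gen 1 (rule 126): 0001111101111111
Gen 2 (rule 106): 0011000111000001
Gen 3 (rule 60): 0010100100100001
Gen 4 (rule 124): 0011110110110001
Gen 5 (rule 126): 0110011111111011
Gen 6 (rule 106): 1110110000001111
Gen 7 (rule 60): 1001101000001000

Answer: 1001101000001000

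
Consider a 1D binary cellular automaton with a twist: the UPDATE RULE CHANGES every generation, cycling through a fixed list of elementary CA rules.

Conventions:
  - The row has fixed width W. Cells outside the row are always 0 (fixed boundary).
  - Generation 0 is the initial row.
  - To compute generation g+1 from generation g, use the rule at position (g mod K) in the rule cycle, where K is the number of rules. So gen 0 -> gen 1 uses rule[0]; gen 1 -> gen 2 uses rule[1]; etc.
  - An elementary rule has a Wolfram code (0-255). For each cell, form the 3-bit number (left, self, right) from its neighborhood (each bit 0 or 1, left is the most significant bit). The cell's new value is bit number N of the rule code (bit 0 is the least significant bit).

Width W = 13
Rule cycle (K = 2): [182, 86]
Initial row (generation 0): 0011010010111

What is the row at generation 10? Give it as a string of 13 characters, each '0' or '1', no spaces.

Answer: 1110000000110

Derivation:
Gen 0: 0011010010111
Gen 1 (rule 182): 0100111111010
Gen 2 (rule 86): 1111000001011
Gen 3 (rule 182): 0110100011100
Gen 4 (rule 86): 1010110100110
Gen 5 (rule 182): 1111001111001
Gen 6 (rule 86): 0001110001111
Gen 7 (rule 182): 0010101010110
Gen 8 (rule 86): 0110101010011
Gen 9 (rule 182): 1001111111100
Gen 10 (rule 86): 1110000000110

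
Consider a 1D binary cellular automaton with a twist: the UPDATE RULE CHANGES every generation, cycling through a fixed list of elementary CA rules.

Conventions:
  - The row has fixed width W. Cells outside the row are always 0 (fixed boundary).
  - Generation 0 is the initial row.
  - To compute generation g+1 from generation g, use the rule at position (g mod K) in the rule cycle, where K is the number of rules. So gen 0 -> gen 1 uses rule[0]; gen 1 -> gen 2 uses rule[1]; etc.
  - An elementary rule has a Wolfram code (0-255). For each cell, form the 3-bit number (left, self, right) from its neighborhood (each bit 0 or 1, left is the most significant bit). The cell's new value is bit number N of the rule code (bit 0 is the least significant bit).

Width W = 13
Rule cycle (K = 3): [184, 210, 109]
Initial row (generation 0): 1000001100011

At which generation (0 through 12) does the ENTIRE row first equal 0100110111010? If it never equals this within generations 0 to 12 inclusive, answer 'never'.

Gen 0: 1000001100011
Gen 1 (rule 184): 0100001010010
Gen 2 (rule 210): 1010010001101
Gen 3 (rule 109): 1110010101111
Gen 4 (rule 184): 1101001011110
Gen 5 (rule 210): 0100110001111
Gen 6 (rule 109): 0100110101001
Gen 7 (rule 184): 0010101010100
Gen 8 (rule 210): 0100000000010
Gen 9 (rule 109): 0101111111010
Gen 10 (rule 184): 0011111110101
Gen 11 (rule 210): 0101111110000
Gen 12 (rule 109): 0111000010111

Answer: never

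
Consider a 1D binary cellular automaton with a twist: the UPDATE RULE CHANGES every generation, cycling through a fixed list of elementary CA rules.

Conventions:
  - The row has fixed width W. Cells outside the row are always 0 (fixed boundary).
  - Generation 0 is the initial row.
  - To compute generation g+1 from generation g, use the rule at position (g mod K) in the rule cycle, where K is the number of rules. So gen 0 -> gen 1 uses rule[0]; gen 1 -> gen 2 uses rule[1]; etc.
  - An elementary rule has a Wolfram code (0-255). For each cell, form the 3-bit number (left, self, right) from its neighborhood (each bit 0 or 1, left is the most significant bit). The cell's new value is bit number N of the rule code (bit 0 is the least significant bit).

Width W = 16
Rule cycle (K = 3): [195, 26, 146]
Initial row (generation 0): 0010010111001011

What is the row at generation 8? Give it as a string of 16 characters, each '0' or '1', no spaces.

Gen 0: 0010010111001011
Gen 1 (rule 195): 1100100011010001
Gen 2 (rule 26): 1011010110001010
Gen 3 (rule 146): 0000000001010001
Gen 4 (rule 195): 1111111110000110
Gen 5 (rule 26): 1000000001001101
Gen 6 (rule 146): 0100000010110000
Gen 7 (rule 195): 1001111100010111
Gen 8 (rule 26): 0111000010100100

Answer: 0111000010100100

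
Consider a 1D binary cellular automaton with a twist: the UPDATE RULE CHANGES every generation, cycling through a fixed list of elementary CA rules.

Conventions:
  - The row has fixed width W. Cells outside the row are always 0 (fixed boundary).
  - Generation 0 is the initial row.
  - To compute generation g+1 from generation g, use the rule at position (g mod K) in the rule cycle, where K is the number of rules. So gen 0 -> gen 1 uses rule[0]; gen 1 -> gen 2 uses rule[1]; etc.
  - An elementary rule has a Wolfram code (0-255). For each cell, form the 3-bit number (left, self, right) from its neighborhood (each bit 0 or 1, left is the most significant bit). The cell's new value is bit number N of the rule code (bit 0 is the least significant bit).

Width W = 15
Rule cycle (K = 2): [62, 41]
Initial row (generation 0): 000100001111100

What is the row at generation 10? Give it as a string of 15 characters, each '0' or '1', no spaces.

Answer: 100111101001100

Derivation:
Gen 0: 000100001111100
Gen 1 (rule 62): 001110011000010
Gen 2 (rule 41): 101000010011000
Gen 3 (rule 62): 111100111110100
Gen 4 (rule 41): 100000100001001
Gen 5 (rule 62): 110001110011111
Gen 6 (rule 41): 100101000010000
Gen 7 (rule 62): 111111100111000
Gen 8 (rule 41): 100000000100011
Gen 9 (rule 62): 110000001110110
Gen 10 (rule 41): 100111101001100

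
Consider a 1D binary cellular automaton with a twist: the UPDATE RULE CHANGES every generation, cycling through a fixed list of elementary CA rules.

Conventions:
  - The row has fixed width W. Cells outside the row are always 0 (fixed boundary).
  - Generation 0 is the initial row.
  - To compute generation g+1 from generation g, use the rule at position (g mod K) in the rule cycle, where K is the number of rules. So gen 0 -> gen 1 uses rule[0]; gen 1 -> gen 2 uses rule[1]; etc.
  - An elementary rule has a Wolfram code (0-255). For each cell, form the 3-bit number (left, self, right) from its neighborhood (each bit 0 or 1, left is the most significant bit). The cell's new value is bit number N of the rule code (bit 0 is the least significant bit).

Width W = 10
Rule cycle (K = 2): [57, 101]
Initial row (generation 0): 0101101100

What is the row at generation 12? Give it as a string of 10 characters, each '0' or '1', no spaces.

Gen 0: 0101101100
Gen 1 (rule 57): 0011011011
Gen 2 (rule 101): 1001101101
Gen 3 (rule 57): 0101011010
Gen 4 (rule 101): 0111101110
Gen 5 (rule 57): 0100011001
Gen 6 (rule 101): 0101001001
Gen 7 (rule 57): 0010100100
Gen 8 (rule 101): 1011100101
Gen 9 (rule 57): 0110010010
Gen 10 (rule 101): 0010010010
Gen 11 (rule 57): 1001001001
Gen 12 (rule 101): 1001001001

Answer: 1001001001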